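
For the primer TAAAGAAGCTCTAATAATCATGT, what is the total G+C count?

6

Base counts: A=10, C=3, G=3, T=7
G+C = 3 + 3 = 6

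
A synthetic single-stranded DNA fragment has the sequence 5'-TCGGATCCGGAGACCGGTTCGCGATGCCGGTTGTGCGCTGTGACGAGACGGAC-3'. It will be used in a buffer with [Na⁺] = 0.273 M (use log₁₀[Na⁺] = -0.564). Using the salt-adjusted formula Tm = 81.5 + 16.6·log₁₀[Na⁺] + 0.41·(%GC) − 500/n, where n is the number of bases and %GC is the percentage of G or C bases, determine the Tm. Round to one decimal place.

89.8°C

Length n = 53. T=10, G=21, C=14, A=8
G+C = 35, so %GC = 35/53 × 100 = 66.038%
Salt term: 16.6 × (-0.564) = -9.362
GC term: 0.41 × 66.038 = 27.076; length term: −500/53 = −9.434
Tm = 81.5 + (-9.362) + 27.076 − 9.434 = 89.78 → 89.8°C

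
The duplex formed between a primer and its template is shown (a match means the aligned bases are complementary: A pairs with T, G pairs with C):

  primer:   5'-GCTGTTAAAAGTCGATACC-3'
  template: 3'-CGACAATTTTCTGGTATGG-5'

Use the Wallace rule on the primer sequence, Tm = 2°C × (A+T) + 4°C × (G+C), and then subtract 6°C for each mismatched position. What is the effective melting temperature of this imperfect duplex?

42°C

Primer base counts: A=6, T=5, G=4, C=4 → A+T=11, G+C=8
Perfect-match Tm = 2(11) + 4(8) = 22 + 32 = 54°C
Mismatches (positions where the bases are not complementary): 2 (at positions 12, 14)
Effective Tm = 54 − 2×6 = 54 − 12 = 42°C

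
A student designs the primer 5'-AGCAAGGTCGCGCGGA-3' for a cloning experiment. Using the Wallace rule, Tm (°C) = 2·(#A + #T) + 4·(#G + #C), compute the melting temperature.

Scanning the sequence gives T=1, G=7, C=4, A=4.
A+T = 5, G+C = 11
Tm = 4·11 + 2·5 = 44 + 10 = 54°C

54°C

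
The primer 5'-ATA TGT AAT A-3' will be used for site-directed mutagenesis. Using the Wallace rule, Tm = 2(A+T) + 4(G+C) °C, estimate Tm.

Scanning the sequence gives A=5, T=4, G=1, C=0.
A+T = 9, G+C = 1
Tm = 2(9) + 4(1) = 18 + 4 = 22°C

22°C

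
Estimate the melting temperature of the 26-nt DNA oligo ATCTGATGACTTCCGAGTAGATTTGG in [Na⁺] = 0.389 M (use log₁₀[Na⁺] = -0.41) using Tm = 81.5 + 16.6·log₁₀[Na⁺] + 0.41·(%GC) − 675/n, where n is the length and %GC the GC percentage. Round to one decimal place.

Length n = 26. Counting bases: G=7, C=4, A=6, T=9
G+C = 11, so %GC = 11/26 × 100 = 42.308%
Salt term: 16.6 × (-0.41) = -6.806
GC term: 0.41 × 42.308 = 17.346; length term: −675/26 = −25.962
Tm = 81.5 + (-6.806) + 17.346 − 25.962 = 66.078 → 66.1°C

66.1°C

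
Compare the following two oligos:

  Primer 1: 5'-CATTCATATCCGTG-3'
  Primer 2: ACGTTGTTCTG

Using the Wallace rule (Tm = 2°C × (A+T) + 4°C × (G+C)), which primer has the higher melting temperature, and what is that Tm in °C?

Primer 1: A+T=8, G+C=6 → Tm = 2(8)+4(6) = 40°C
Primer 2: A+T=6, G+C=5 → Tm = 2(6)+4(5) = 32°C
40°C vs 32°C → primer 1 is higher.

Primer 1, 40°C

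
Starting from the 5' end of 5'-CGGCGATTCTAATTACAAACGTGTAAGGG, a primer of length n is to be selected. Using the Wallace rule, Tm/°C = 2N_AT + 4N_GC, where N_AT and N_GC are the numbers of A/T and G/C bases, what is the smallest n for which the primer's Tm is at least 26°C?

First 7 bases: CGGCGAT → Tm = 24°C (< 26°C)
First 8 bases: CGGCGATT → Tm = 26°C (≥ 26°C)
Since every base adds ≥2°C, Tm only increases with n, so the threshold is first crossed at n = 8.

n = 8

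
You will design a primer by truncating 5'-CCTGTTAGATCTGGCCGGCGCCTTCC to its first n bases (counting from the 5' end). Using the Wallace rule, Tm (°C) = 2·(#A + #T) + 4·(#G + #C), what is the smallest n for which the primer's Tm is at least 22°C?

First 7 bases: CCTGTTA → Tm = 20°C (< 22°C)
First 8 bases: CCTGTTAG → Tm = 24°C (≥ 22°C)
Since every base adds ≥2°C, Tm only increases with n, so the threshold is first crossed at n = 8.

n = 8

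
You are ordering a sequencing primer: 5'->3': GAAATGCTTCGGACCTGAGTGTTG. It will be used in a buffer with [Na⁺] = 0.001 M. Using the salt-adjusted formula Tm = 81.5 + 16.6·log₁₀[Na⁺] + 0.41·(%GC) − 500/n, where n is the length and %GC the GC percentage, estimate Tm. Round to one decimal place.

Length n = 24. Base counts: G=8, A=5, C=4, T=7
G+C = 12, so %GC = 12/24 × 100 = 50%
Salt term: 16.6 × (-3) = -49.8
GC term: 0.41 × 50 = 20.5; length term: −500/24 = −20.833
Tm = 81.5 + (-49.8) + 20.5 − 20.833 = 31.367 → 31.4°C

31.4°C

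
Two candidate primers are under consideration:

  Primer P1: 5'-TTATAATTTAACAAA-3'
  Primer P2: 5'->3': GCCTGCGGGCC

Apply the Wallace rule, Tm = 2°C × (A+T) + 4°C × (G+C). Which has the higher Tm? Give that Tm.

Primer P1: A+T=14, G+C=1 → Tm = 2(14)+4(1) = 32°C
Primer P2: A+T=1, G+C=10 → Tm = 2(1)+4(10) = 42°C
32°C vs 42°C → primer P2 is higher.

Primer P2, 42°C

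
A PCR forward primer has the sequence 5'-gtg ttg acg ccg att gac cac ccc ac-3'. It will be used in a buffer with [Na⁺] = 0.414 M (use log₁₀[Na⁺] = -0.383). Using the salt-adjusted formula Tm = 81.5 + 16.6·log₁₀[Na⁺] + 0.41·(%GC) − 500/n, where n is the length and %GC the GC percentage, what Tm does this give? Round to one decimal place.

81.1°C

Length n = 26. C=10, A=5, T=5, G=6
G+C = 16, so %GC = 16/26 × 100 = 61.538%
Salt term: 16.6 × (-0.383) = -6.358
GC term: 0.41 × 61.538 = 25.231; length term: −500/26 = −19.231
Tm = 81.5 + (-6.358) + 25.231 − 19.231 = 81.142 → 81.1°C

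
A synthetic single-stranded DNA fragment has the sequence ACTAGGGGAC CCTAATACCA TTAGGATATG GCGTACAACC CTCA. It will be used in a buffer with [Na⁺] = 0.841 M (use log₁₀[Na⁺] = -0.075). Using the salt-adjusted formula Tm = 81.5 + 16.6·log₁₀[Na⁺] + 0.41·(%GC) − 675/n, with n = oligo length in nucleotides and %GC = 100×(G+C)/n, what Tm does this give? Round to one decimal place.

Length n = 44. Base counts: C=12, G=9, T=9, A=14
G+C = 21, so %GC = 21/44 × 100 = 47.727%
Salt term: 16.6 × (-0.075) = -1.245
GC term: 0.41 × 47.727 = 19.568; length term: −675/44 = −15.341
Tm = 81.5 + (-1.245) + 19.568 − 15.341 = 84.482 → 84.5°C

84.5°C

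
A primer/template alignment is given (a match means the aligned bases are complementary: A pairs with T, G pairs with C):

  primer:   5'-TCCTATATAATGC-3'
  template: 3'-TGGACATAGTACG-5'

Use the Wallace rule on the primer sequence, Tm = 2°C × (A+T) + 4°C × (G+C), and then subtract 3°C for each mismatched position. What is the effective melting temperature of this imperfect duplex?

Primer base counts: A=4, T=5, G=1, C=3 → A+T=9, G+C=4
Perfect-match Tm = 2(9) + 4(4) = 18 + 16 = 34°C
Mismatches (positions where the bases are not complementary): 3 (at positions 1, 5, 9)
Effective Tm = 34 − 3×3 = 34 − 9 = 25°C

25°C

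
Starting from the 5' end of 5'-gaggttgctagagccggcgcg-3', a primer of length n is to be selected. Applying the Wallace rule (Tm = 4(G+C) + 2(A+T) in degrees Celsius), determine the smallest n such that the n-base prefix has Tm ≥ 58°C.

First 17 bases: GAGGTTGCTAGAGCCGG → Tm = 56°C (< 58°C)
First 18 bases: GAGGTTGCTAGAGCCGGC → Tm = 60°C (≥ 58°C)
Each additional base adds 2°C (A/T) or 4°C (G/C), so Tm is non-decreasing in n; n = 18 is the first length to reach 58°C.

n = 18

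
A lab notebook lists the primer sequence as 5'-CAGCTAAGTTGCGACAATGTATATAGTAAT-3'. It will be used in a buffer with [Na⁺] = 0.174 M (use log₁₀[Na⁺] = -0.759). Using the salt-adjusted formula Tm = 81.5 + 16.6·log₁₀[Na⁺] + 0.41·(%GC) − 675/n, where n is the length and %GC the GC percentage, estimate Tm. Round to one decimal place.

Length n = 30. Counting bases: G=6, C=4, A=11, T=9
G+C = 10, so %GC = 10/30 × 100 = 33.333%
Salt term: 16.6 × (-0.759) = -12.599
GC term: 0.41 × 33.333 = 13.667; length term: −675/30 = −22.5
Tm = 81.5 + (-12.599) + 13.667 − 22.5 = 60.068 → 60.1°C

60.1°C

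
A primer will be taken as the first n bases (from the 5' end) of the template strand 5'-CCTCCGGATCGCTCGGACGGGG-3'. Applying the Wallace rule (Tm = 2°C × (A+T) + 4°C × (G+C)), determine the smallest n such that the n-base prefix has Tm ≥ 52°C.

n = 15

First 14 bases: CCTCCGGATCGCTC → Tm = 48°C (< 52°C)
First 15 bases: CCTCCGGATCGCTCG → Tm = 52°C (≥ 52°C)
Since every base adds ≥2°C, Tm only increases with n, so the threshold is first crossed at n = 15.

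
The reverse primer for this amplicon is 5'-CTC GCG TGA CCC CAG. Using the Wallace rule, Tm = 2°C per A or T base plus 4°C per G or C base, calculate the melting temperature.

52°C

Scanning the sequence gives A=2, G=4, C=7, T=2.
A+T = 4, G+C = 11
Tm = 2×4 + 4×11 = 52°C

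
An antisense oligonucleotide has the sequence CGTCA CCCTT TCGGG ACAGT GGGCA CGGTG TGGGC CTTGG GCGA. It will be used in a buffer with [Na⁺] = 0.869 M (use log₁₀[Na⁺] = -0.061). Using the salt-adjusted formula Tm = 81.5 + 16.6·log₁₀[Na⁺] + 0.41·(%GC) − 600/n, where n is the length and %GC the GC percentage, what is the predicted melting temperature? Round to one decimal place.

Length n = 44. Scanning the sequence gives A=5, G=18, T=9, C=12.
G+C = 30, so %GC = 30/44 × 100 = 68.182%
Salt term: 16.6 × (-0.061) = -1.013
GC term: 0.41 × 68.182 = 27.955; length term: −600/44 = −13.636
Tm = 81.5 + (-1.013) + 27.955 − 13.636 = 94.806 → 94.8°C

94.8°C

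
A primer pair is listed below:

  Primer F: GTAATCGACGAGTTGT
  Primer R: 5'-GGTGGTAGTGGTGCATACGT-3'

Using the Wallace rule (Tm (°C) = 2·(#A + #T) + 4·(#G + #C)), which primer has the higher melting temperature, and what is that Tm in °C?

Primer F: A+T=9, G+C=7 → Tm = 2(9)+4(7) = 46°C
Primer R: A+T=9, G+C=11 → Tm = 2(9)+4(11) = 62°C
46°C vs 62°C → primer R is higher.

Primer R, 62°C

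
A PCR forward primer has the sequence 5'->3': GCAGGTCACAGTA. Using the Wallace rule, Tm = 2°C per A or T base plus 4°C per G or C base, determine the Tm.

Counting bases: A=4, C=3, G=4, T=2
So N_AT = 6 and N_GC = 7.
Tm = 2×6 + 4×7 = 40°C

40°C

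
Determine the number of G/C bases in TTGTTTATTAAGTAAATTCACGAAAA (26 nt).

Counting bases: G=3, A=11, C=2, T=10
G+C = 3 + 2 = 5

5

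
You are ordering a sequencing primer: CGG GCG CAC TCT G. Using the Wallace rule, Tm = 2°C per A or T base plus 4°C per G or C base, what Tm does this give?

Base counts: C=5, A=1, G=5, T=2
So N_AT = 3 and N_GC = 10.
Tm = 2×3 + 4×10 = 46°C

46°C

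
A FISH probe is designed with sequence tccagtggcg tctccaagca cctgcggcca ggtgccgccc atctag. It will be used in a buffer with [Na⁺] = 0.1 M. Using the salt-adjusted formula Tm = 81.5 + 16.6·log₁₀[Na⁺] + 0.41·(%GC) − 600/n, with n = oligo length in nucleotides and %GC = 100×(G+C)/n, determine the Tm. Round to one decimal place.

79.5°C

Length n = 46. Base counts: G=13, C=18, A=7, T=8
G+C = 31, so %GC = 31/46 × 100 = 67.391%
Salt term: 16.6 × (-1) = -16.6
GC term: 0.41 × 67.391 = 27.63; length term: −600/46 = −13.043
Tm = 81.5 + (-16.6) + 27.63 − 13.043 = 79.487 → 79.5°C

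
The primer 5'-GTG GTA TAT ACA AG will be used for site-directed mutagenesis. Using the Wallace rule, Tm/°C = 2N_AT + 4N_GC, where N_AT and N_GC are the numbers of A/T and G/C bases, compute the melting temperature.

Base counts: G=4, T=4, C=1, A=5
A+T = 9, G+C = 5
Tm = 2(9) + 4(5) = 18 + 20 = 38°C

38°C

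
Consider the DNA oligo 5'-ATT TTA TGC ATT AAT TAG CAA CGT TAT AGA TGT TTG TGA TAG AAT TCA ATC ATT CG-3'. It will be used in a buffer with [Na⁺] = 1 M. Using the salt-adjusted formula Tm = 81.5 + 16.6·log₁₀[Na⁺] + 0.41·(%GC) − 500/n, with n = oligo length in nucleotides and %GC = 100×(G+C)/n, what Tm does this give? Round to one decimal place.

83.6°C

Length n = 56. A=18, G=9, T=23, C=6
G+C = 15, so %GC = 15/56 × 100 = 26.786%
Salt term: 16.6 × (0) = 0
GC term: 0.41 × 26.786 = 10.982; length term: −500/56 = −8.929
Tm = 81.5 + (0) + 10.982 − 8.929 = 83.553 → 83.6°C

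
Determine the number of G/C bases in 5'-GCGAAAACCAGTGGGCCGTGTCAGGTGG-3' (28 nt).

18

Scanning the sequence gives A=6, G=12, T=4, C=6.
G+C = 12 + 6 = 18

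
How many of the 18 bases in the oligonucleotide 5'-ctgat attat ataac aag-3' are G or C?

4

Counting bases: A=8, T=6, C=2, G=2
Total G or C: 2 + 2 = 4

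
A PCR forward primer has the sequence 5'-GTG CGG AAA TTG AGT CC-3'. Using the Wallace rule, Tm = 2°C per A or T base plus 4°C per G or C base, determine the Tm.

T=4, G=6, A=4, C=3
A+T = 8, G+C = 9
Tm = 4·9 + 2·8 = 36 + 16 = 52°C

52°C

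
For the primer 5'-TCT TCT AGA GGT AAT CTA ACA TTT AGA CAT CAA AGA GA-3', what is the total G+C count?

12

Base counts: C=6, G=6, T=11, A=15
Total G or C: 6 + 6 = 12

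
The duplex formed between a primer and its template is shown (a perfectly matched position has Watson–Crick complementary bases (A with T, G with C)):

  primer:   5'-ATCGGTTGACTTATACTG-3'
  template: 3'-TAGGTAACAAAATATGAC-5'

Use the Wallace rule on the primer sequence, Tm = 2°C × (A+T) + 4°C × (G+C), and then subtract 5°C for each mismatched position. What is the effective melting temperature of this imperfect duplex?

Primer base counts: A=4, T=7, G=4, C=3 → A+T=11, G+C=7
Perfect-match Tm = 2(11) + 4(7) = 22 + 28 = 50°C
Mismatches (positions where the bases are not complementary): 4 (at positions 4, 5, 9, 10)
Effective Tm = 50 − 4×5 = 50 − 20 = 30°C

30°C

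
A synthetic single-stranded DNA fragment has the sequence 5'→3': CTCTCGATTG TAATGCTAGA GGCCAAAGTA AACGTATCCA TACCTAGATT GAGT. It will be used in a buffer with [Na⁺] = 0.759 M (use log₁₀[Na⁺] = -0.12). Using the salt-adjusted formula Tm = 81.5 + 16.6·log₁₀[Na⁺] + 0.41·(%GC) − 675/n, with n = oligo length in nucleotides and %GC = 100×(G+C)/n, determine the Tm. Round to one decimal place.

Length n = 54. G=11, T=15, A=17, C=11
G+C = 22, so %GC = 22/54 × 100 = 40.741%
Salt term: 16.6 × (-0.12) = -1.992
GC term: 0.41 × 40.741 = 16.704; length term: −675/54 = −12.5
Tm = 81.5 + (-1.992) + 16.704 − 12.5 = 83.712 → 83.7°C

83.7°C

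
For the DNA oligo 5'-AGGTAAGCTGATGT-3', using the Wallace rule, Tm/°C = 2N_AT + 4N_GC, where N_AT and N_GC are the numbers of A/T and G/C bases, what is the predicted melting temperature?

Scanning the sequence gives C=1, G=5, A=4, T=4.
A+T = 8, G+C = 6
Tm = 4·6 + 2·8 = 24 + 16 = 40°C

40°C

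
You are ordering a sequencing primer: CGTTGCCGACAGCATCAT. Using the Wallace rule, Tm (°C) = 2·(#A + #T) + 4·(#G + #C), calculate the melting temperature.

Counting bases: T=4, G=4, C=6, A=4
So N_AT = 8 and N_GC = 10.
Tm = 2(8) + 4(10) = 16 + 40 = 56°C

56°C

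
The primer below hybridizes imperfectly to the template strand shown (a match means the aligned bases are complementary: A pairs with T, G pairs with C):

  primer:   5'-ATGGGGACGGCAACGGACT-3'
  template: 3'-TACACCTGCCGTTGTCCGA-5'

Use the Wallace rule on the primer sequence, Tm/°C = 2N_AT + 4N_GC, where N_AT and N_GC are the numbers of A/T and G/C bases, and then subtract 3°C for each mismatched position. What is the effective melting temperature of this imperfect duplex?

53°C

Primer base counts: A=5, T=2, G=8, C=4 → A+T=7, G+C=12
Perfect-match Tm = 2(7) + 4(12) = 14 + 48 = 62°C
Mismatches (positions where the bases are not complementary): 3 (at positions 4, 15, 17)
Effective Tm = 62 − 3×3 = 62 − 9 = 53°C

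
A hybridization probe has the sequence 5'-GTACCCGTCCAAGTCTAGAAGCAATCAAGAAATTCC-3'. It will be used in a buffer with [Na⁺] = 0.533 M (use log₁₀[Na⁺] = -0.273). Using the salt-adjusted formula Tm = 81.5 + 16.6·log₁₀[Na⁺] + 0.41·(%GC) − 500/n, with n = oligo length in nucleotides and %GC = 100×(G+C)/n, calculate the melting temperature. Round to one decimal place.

Length n = 36. Base counts: A=13, G=6, T=7, C=10
G+C = 16, so %GC = 16/36 × 100 = 44.444%
Salt term: 16.6 × (-0.273) = -4.532
GC term: 0.41 × 44.444 = 18.222; length term: −500/36 = −13.889
Tm = 81.5 + (-4.532) + 18.222 − 13.889 = 81.301 → 81.3°C

81.3°C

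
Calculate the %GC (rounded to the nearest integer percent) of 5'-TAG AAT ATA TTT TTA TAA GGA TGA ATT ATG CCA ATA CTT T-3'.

Counting bases: T=17, G=5, A=15, C=3
G+C = 5 + 3 = 8 out of 40 bases
%GC = 8/40 × 100 = 20% ≈ 20%

20%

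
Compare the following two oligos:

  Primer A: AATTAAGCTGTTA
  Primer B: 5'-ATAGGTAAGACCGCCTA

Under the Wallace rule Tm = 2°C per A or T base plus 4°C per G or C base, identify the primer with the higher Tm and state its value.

Primer A: A+T=10, G+C=3 → Tm = 2(10)+4(3) = 32°C
Primer B: A+T=9, G+C=8 → Tm = 2(9)+4(8) = 50°C
32°C vs 50°C → primer B is higher.

Primer B, 50°C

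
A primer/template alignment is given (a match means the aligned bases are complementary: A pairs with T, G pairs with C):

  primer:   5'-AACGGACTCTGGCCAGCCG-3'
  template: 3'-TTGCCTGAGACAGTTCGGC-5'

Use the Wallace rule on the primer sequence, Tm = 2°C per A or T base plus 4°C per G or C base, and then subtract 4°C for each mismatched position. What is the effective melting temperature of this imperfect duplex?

Primer base counts: A=4, T=2, G=6, C=7 → A+T=6, G+C=13
Perfect-match Tm = 2(6) + 4(13) = 12 + 52 = 64°C
Mismatches (positions where the bases are not complementary): 2 (at positions 12, 14)
Effective Tm = 64 − 2×4 = 64 − 8 = 56°C

56°C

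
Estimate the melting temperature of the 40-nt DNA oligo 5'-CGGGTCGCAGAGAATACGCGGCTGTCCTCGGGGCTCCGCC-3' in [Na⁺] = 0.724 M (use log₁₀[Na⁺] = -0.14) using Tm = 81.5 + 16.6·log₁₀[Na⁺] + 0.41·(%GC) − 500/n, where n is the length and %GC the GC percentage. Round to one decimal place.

Length n = 40. Base counts: G=15, A=5, C=14, T=6
G+C = 29, so %GC = 29/40 × 100 = 72.5%
Salt term: 16.6 × (-0.14) = -2.324
GC term: 0.41 × 72.5 = 29.725; length term: −500/40 = −12.5
Tm = 81.5 + (-2.324) + 29.725 − 12.5 = 96.401 → 96.4°C

96.4°C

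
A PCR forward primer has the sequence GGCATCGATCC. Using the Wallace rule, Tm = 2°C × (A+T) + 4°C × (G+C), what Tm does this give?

Scanning the sequence gives C=4, T=2, G=3, A=2.
A+T = 4, G+C = 7
Tm = 2×4 + 4×7 = 36°C

36°C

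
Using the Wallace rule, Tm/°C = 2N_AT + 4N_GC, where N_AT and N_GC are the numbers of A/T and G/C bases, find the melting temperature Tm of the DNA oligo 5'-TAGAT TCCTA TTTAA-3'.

36°C

Counting bases: T=7, C=2, G=1, A=5
So N_AT = 12 and N_GC = 3.
Tm = 2×12 + 4×3 = 36°C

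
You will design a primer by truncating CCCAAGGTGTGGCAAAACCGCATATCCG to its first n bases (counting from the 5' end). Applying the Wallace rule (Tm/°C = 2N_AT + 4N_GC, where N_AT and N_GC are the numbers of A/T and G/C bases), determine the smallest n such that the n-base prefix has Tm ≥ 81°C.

First 26 bases: CCCAAGGTGTGGCAAAACCGCATATC → Tm = 80°C (< 81°C)
First 27 bases: CCCAAGGTGTGGCAAAACCGCATATCC → Tm = 84°C (≥ 81°C)
Each additional base adds 2°C (A/T) or 4°C (G/C), so Tm is non-decreasing in n; n = 27 is the first length to reach 81°C.

n = 27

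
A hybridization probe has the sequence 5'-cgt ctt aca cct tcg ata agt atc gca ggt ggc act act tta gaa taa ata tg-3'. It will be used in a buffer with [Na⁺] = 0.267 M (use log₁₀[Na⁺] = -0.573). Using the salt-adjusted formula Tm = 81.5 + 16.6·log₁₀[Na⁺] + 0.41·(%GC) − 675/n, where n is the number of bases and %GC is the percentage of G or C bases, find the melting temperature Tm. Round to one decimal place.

Length n = 53. Scanning the sequence gives T=16, G=10, A=16, C=11.
G+C = 21, so %GC = 21/53 × 100 = 39.623%
Salt term: 16.6 × (-0.573) = -9.512
GC term: 0.41 × 39.623 = 16.245; length term: −675/53 = −12.736
Tm = 81.5 + (-9.512) + 16.245 − 12.736 = 75.497 → 75.5°C

75.5°C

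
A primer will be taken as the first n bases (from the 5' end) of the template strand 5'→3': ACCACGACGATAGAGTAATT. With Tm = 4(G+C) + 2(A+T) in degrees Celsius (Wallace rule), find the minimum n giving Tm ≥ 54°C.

n = 19

First 18 bases: ACCACGACGATAGAGTAA → Tm = 52°C (< 54°C)
First 19 bases: ACCACGACGATAGAGTAAT → Tm = 54°C (≥ 54°C)
Since every base adds ≥2°C, Tm only increases with n, so the threshold is first crossed at n = 19.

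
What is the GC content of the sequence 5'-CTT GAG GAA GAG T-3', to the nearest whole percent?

46%

C=1, G=5, A=4, T=3
G+C = 5 + 1 = 6 out of 13 bases
%GC = 6/13 × 100 = 46.15% ≈ 46%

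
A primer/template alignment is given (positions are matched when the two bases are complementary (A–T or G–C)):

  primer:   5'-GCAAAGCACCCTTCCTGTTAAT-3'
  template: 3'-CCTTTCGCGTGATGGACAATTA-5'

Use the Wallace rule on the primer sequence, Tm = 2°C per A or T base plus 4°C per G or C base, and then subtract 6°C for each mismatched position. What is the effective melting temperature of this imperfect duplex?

40°C

Primer base counts: A=6, T=6, G=3, C=7 → A+T=12, G+C=10
Perfect-match Tm = 2(12) + 4(10) = 24 + 40 = 64°C
Mismatches (positions where the bases are not complementary): 4 (at positions 2, 8, 10, 13)
Effective Tm = 64 − 4×6 = 64 − 24 = 40°C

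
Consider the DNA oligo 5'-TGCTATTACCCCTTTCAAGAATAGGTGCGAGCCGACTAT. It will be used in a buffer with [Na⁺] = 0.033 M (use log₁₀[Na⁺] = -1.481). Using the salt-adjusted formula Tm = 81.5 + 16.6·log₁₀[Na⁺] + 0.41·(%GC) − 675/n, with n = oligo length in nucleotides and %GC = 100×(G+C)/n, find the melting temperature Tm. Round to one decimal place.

58.5°C

Length n = 39. Counting bases: C=10, G=8, A=10, T=11
G+C = 18, so %GC = 18/39 × 100 = 46.154%
Salt term: 16.6 × (-1.481) = -24.585
GC term: 0.41 × 46.154 = 18.923; length term: −675/39 = −17.308
Tm = 81.5 + (-24.585) + 18.923 − 17.308 = 58.53 → 58.5°C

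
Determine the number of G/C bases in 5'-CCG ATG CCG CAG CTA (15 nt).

C=6, G=4, T=2, A=3
Total G or C: 4 + 6 = 10

10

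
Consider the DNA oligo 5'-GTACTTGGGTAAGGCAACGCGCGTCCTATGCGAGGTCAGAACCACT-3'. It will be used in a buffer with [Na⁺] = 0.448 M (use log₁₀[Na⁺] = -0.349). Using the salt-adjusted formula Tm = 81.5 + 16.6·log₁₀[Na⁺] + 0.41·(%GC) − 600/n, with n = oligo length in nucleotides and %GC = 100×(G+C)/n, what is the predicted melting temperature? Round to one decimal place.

85.8°C

Length n = 46. Base counts: A=11, G=14, C=12, T=9
G+C = 26, so %GC = 26/46 × 100 = 56.522%
Salt term: 16.6 × (-0.349) = -5.793
GC term: 0.41 × 56.522 = 23.174; length term: −600/46 = −13.043
Tm = 81.5 + (-5.793) + 23.174 − 13.043 = 85.838 → 85.8°C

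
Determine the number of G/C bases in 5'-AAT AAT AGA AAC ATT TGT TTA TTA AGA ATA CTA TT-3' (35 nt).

5

A=16, T=14, G=3, C=2
Total G or C: 3 + 2 = 5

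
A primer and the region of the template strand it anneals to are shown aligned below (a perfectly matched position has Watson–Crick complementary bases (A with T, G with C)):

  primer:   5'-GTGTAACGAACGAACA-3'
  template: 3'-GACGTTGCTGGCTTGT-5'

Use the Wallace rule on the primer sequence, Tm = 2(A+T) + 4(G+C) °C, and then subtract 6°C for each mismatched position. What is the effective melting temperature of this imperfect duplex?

Primer base counts: A=7, T=2, G=4, C=3 → A+T=9, G+C=7
Perfect-match Tm = 2(9) + 4(7) = 18 + 28 = 46°C
Mismatches (positions where the bases are not complementary): 3 (at positions 1, 4, 10)
Effective Tm = 46 − 3×6 = 46 − 18 = 28°C

28°C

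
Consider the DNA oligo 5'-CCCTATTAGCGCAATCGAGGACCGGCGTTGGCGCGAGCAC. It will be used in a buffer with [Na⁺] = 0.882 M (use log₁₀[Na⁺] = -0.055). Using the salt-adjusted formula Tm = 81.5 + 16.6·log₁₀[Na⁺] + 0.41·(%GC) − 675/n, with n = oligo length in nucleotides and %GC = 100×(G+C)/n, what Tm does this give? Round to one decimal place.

Length n = 40. Scanning the sequence gives C=13, G=13, T=6, A=8.
G+C = 26, so %GC = 26/40 × 100 = 65%
Salt term: 16.6 × (-0.055) = -0.913
GC term: 0.41 × 65 = 26.65; length term: −675/40 = −16.875
Tm = 81.5 + (-0.913) + 26.65 − 16.875 = 90.362 → 90.4°C

90.4°C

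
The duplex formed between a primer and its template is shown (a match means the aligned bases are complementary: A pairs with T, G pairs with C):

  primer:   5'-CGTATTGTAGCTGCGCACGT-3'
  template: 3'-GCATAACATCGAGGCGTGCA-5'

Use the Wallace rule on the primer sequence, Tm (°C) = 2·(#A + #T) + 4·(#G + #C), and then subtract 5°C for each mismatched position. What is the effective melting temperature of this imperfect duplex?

Primer base counts: A=3, T=6, G=6, C=5 → A+T=9, G+C=11
Perfect-match Tm = 2(9) + 4(11) = 18 + 44 = 62°C
Mismatches (positions where the bases are not complementary): 1 (at position 13)
Effective Tm = 62 − 1×5 = 62 − 5 = 57°C

57°C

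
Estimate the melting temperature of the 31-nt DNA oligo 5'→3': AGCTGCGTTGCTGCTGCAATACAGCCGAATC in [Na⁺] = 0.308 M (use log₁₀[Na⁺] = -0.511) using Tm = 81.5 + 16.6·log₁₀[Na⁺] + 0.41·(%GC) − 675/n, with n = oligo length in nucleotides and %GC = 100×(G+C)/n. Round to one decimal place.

73.7°C

Length n = 31. Base counts: A=7, G=8, C=9, T=7
G+C = 17, so %GC = 17/31 × 100 = 54.839%
Salt term: 16.6 × (-0.511) = -8.483
GC term: 0.41 × 54.839 = 22.484; length term: −675/31 = −21.774
Tm = 81.5 + (-8.483) + 22.484 − 21.774 = 73.727 → 73.7°C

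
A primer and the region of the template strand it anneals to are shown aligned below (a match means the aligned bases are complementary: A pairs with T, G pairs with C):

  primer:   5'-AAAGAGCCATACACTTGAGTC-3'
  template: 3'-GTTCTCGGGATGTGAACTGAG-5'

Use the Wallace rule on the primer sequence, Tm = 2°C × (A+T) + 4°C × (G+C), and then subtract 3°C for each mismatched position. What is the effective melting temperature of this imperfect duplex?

Primer base counts: A=8, T=4, G=4, C=5 → A+T=12, G+C=9
Perfect-match Tm = 2(12) + 4(9) = 24 + 36 = 60°C
Mismatches (positions where the bases are not complementary): 3 (at positions 1, 9, 19)
Effective Tm = 60 − 3×3 = 60 − 9 = 51°C

51°C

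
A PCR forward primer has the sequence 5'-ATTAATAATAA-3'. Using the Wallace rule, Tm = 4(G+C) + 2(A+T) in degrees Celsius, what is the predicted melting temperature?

22°C

Scanning the sequence gives G=0, A=7, T=4, C=0.
So N_AT = 11 and N_GC = 0.
Tm = 2(11) + 4(0) = 22 + 0 = 22°C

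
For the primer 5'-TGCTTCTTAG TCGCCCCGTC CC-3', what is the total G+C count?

14

Base counts: G=4, T=7, A=1, C=10
Total G or C: 4 + 10 = 14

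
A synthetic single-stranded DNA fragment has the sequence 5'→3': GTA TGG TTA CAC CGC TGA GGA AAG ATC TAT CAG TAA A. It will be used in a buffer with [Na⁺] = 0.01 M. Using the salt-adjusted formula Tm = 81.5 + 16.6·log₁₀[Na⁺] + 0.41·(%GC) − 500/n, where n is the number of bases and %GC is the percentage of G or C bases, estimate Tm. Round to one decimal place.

Length n = 37. Base counts: T=9, A=13, G=9, C=6
G+C = 15, so %GC = 15/37 × 100 = 40.541%
Salt term: 16.6 × (-2) = -33.2
GC term: 0.41 × 40.541 = 16.622; length term: −500/37 = −13.514
Tm = 81.5 + (-33.2) + 16.622 − 13.514 = 51.408 → 51.4°C

51.4°C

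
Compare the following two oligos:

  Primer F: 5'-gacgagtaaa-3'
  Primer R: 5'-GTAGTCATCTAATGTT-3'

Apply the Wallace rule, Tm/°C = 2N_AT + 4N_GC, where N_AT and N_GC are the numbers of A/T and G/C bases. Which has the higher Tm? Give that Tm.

Primer F: A+T=6, G+C=4 → Tm = 2(6)+4(4) = 28°C
Primer R: A+T=11, G+C=5 → Tm = 2(11)+4(5) = 42°C
28°C vs 42°C → primer R is higher.

Primer R, 42°C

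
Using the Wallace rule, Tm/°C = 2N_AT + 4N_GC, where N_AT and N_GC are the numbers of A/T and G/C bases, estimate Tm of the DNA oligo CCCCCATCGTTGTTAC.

A=2, G=2, T=5, C=7
A+T = 7, G+C = 9
Tm = 2×7 + 4×9 = 50°C

50°C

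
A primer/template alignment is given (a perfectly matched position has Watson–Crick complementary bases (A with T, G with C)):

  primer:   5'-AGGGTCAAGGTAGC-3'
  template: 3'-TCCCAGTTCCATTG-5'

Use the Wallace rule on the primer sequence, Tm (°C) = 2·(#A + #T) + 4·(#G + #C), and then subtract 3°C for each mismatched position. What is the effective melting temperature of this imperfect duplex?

41°C

Primer base counts: A=4, T=2, G=6, C=2 → A+T=6, G+C=8
Perfect-match Tm = 2(6) + 4(8) = 12 + 32 = 44°C
Mismatches (positions where the bases are not complementary): 1 (at position 13)
Effective Tm = 44 − 1×3 = 44 − 3 = 41°C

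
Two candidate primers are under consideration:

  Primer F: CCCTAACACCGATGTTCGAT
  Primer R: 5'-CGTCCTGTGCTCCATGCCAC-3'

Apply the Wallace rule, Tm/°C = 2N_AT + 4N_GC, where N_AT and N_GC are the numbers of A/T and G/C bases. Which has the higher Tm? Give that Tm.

Primer R, 66°C

Primer F: A+T=10, G+C=10 → Tm = 2(10)+4(10) = 60°C
Primer R: A+T=7, G+C=13 → Tm = 2(7)+4(13) = 66°C
60°C vs 66°C → primer R is higher.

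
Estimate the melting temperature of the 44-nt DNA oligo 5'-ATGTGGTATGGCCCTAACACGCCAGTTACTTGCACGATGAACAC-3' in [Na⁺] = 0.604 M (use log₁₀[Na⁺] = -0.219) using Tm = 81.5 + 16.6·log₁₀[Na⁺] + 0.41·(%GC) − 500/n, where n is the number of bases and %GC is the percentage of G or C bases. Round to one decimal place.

Length n = 44. T=10, C=12, A=12, G=10
G+C = 22, so %GC = 22/44 × 100 = 50%
Salt term: 16.6 × (-0.219) = -3.635
GC term: 0.41 × 50 = 20.5; length term: −500/44 = −11.364
Tm = 81.5 + (-3.635) + 20.5 − 11.364 = 87.001 → 87.0°C

87.0°C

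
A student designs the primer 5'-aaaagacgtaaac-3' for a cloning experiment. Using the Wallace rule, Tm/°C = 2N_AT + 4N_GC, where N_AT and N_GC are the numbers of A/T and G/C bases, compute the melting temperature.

Scanning the sequence gives G=2, A=8, T=1, C=2.
So N_AT = 9 and N_GC = 4.
Tm = 4·4 + 2·9 = 16 + 18 = 34°C

34°C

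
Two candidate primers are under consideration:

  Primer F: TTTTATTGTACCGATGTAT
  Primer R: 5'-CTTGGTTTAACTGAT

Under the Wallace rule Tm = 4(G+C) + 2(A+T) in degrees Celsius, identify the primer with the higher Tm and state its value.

Primer F: A+T=14, G+C=5 → Tm = 2(14)+4(5) = 48°C
Primer R: A+T=10, G+C=5 → Tm = 2(10)+4(5) = 40°C
48°C vs 40°C → primer F is higher.

Primer F, 48°C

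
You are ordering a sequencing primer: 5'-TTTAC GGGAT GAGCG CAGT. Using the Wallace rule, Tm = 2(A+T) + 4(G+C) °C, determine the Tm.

Base counts: T=5, A=4, G=7, C=3
AT pairs contribute 9, GC pairs contribute 10.
Tm = 2×9 + 4×10 = 58°C

58°C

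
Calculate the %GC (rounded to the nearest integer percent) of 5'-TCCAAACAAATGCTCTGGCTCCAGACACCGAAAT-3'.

Scanning the sequence gives G=5, A=12, T=6, C=11.
G+C = 5 + 11 = 16 out of 34 bases
%GC = 16/34 × 100 = 47.06% ≈ 47%

47%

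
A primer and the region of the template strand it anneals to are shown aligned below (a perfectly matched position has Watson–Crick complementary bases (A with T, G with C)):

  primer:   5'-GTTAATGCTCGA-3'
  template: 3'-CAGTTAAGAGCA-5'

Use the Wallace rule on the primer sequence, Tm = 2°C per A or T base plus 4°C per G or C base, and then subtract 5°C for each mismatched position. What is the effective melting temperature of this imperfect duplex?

Primer base counts: A=3, T=4, G=3, C=2 → A+T=7, G+C=5
Perfect-match Tm = 2(7) + 4(5) = 14 + 20 = 34°C
Mismatches (positions where the bases are not complementary): 3 (at positions 3, 7, 12)
Effective Tm = 34 − 3×5 = 34 − 15 = 19°C

19°C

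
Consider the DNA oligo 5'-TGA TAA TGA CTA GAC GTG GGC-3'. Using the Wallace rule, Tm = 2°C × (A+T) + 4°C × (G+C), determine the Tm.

62°C

C=3, T=5, G=7, A=6
AT pairs contribute 11, GC pairs contribute 10.
Tm = 2(11) + 4(10) = 22 + 40 = 62°C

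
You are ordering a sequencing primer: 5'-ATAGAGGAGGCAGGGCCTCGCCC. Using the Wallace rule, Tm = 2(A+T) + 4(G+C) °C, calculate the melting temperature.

Counting bases: G=9, A=5, C=7, T=2
So N_AT = 7 and N_GC = 16.
Tm = 2(7) + 4(16) = 14 + 64 = 78°C

78°C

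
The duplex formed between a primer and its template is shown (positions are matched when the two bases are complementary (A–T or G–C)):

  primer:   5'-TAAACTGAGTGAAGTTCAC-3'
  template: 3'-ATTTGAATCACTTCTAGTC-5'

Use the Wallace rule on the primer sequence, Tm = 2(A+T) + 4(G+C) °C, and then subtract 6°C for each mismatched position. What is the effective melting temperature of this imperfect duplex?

34°C

Primer base counts: A=7, T=5, G=4, C=3 → A+T=12, G+C=7
Perfect-match Tm = 2(12) + 4(7) = 24 + 28 = 52°C
Mismatches (positions where the bases are not complementary): 3 (at positions 7, 15, 19)
Effective Tm = 52 − 3×6 = 52 − 18 = 34°C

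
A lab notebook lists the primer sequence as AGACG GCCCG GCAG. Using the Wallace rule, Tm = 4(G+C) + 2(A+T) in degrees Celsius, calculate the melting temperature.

50°C

Scanning the sequence gives G=6, T=0, A=3, C=5.
So N_AT = 3 and N_GC = 11.
Tm = 2(3) + 4(11) = 6 + 44 = 50°C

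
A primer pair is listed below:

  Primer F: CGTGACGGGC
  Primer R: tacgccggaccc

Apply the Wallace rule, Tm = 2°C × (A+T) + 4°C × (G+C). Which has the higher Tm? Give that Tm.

Primer R, 42°C

Primer F: A+T=2, G+C=8 → Tm = 2(2)+4(8) = 36°C
Primer R: A+T=3, G+C=9 → Tm = 2(3)+4(9) = 42°C
36°C vs 42°C → primer R is higher.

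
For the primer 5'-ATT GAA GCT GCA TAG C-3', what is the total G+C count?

Counting bases: T=4, A=5, C=3, G=4
Total G or C: 4 + 3 = 7

7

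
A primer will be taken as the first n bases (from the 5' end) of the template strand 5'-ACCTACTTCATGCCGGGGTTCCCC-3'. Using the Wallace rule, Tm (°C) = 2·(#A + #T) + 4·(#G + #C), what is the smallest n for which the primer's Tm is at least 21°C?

First 7 bases: ACCTACT → Tm = 20°C (< 21°C)
First 8 bases: ACCTACTT → Tm = 22°C (≥ 21°C)
Each additional base adds 2°C (A/T) or 4°C (G/C), so Tm is non-decreasing in n; n = 8 is the first length to reach 21°C.

n = 8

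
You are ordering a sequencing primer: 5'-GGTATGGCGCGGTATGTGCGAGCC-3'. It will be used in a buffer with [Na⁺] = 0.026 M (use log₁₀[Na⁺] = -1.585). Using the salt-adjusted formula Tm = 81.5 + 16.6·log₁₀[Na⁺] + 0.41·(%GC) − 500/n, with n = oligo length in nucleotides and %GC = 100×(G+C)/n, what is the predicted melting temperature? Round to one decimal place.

61.7°C

Length n = 24. Scanning the sequence gives A=3, G=11, T=5, C=5.
G+C = 16, so %GC = 16/24 × 100 = 66.667%
Salt term: 16.6 × (-1.585) = -26.311
GC term: 0.41 × 66.667 = 27.333; length term: −500/24 = −20.833
Tm = 81.5 + (-26.311) + 27.333 − 20.833 = 61.689 → 61.7°C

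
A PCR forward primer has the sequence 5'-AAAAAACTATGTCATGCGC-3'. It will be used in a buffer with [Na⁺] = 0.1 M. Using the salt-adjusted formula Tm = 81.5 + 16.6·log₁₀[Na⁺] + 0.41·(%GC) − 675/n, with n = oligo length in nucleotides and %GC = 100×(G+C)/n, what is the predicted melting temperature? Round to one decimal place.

44.5°C

Length n = 19. T=4, C=4, A=8, G=3
G+C = 7, so %GC = 7/19 × 100 = 36.842%
Salt term: 16.6 × (-1) = -16.6
GC term: 0.41 × 36.842 = 15.105; length term: −675/19 = −35.526
Tm = 81.5 + (-16.6) + 15.105 − 35.526 = 44.479 → 44.5°C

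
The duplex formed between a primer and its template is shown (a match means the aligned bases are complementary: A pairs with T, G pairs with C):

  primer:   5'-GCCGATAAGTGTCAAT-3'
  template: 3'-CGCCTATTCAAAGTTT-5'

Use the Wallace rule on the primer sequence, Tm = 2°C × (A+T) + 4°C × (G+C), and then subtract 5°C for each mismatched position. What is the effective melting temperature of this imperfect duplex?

Primer base counts: A=5, T=4, G=4, C=3 → A+T=9, G+C=7
Perfect-match Tm = 2(9) + 4(7) = 18 + 28 = 46°C
Mismatches (positions where the bases are not complementary): 3 (at positions 3, 11, 16)
Effective Tm = 46 − 3×5 = 46 − 15 = 31°C

31°C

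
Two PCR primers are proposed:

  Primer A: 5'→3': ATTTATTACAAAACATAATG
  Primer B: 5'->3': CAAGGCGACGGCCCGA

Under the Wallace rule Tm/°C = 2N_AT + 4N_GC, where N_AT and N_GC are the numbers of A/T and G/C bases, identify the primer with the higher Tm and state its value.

Primer B, 56°C

Primer A: A+T=17, G+C=3 → Tm = 2(17)+4(3) = 46°C
Primer B: A+T=4, G+C=12 → Tm = 2(4)+4(12) = 56°C
46°C vs 56°C → primer B is higher.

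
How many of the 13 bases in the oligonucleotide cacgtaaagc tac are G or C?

6

Counting bases: C=4, A=5, T=2, G=2
G+C = 2 + 4 = 6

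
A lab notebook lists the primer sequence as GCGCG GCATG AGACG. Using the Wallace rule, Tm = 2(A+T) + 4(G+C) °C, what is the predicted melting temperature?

52°C

Scanning the sequence gives T=1, C=4, G=7, A=3.
AT pairs contribute 4, GC pairs contribute 11.
Tm = 4·11 + 2·4 = 44 + 8 = 52°C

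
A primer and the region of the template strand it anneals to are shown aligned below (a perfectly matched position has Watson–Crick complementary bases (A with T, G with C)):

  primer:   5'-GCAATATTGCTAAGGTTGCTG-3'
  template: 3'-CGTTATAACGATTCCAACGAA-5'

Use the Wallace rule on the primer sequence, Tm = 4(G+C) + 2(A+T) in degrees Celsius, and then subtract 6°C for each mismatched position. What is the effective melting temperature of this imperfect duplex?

54°C

Primer base counts: A=5, T=7, G=6, C=3 → A+T=12, G+C=9
Perfect-match Tm = 2(12) + 4(9) = 24 + 36 = 60°C
Mismatches (positions where the bases are not complementary): 1 (at position 21)
Effective Tm = 60 − 1×6 = 60 − 6 = 54°C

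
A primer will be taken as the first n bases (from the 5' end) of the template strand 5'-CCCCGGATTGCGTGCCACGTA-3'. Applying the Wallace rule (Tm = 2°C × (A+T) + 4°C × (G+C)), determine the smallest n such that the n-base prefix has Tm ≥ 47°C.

n = 14

First 13 bases: CCCCGGATTGCGT → Tm = 44°C (< 47°C)
First 14 bases: CCCCGGATTGCGTG → Tm = 48°C (≥ 47°C)
Since every base adds ≥2°C, Tm only increases with n, so the threshold is first crossed at n = 14.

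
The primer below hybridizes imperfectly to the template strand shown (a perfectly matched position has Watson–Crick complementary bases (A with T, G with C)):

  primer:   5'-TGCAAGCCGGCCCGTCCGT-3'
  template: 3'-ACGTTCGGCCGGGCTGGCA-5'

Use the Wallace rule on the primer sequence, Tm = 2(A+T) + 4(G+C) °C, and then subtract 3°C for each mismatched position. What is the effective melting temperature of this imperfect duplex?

Primer base counts: A=2, T=3, G=6, C=8 → A+T=5, G+C=14
Perfect-match Tm = 2(5) + 4(14) = 10 + 56 = 66°C
Mismatches (positions where the bases are not complementary): 1 (at position 15)
Effective Tm = 66 − 1×3 = 66 − 3 = 63°C

63°C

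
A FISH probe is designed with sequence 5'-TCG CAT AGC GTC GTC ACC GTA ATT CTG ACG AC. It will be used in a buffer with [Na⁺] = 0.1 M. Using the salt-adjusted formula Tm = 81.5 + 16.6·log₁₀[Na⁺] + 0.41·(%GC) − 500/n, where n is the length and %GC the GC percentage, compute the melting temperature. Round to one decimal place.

71.1°C

Length n = 32. Base counts: G=7, C=10, T=8, A=7
G+C = 17, so %GC = 17/32 × 100 = 53.125%
Salt term: 16.6 × (-1) = -16.6
GC term: 0.41 × 53.125 = 21.781; length term: −500/32 = −15.625
Tm = 81.5 + (-16.6) + 21.781 − 15.625 = 71.056 → 71.1°C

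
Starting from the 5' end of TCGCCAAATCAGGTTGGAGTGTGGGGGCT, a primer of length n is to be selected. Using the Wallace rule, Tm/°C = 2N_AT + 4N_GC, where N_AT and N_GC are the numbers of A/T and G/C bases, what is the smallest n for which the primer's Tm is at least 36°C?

First 11 bases: TCGCCAAATCA → Tm = 32°C (< 36°C)
First 12 bases: TCGCCAAATCAG → Tm = 36°C (≥ 36°C)
Each additional base adds 2°C (A/T) or 4°C (G/C), so Tm is non-decreasing in n; n = 12 is the first length to reach 36°C.

n = 12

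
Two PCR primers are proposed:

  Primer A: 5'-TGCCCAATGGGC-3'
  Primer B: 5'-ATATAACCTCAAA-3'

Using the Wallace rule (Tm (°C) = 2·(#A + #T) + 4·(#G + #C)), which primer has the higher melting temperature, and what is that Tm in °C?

Primer A: A+T=4, G+C=8 → Tm = 2(4)+4(8) = 40°C
Primer B: A+T=10, G+C=3 → Tm = 2(10)+4(3) = 32°C
40°C vs 32°C → primer A is higher.

Primer A, 40°C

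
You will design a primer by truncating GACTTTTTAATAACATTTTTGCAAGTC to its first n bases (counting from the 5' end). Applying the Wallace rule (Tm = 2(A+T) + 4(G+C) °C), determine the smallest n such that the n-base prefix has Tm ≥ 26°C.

n = 11

First 10 bases: GACTTTTTAA → Tm = 24°C (< 26°C)
First 11 bases: GACTTTTTAAT → Tm = 26°C (≥ 26°C)
Each additional base adds 2°C (A/T) or 4°C (G/C), so Tm is non-decreasing in n; n = 11 is the first length to reach 26°C.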